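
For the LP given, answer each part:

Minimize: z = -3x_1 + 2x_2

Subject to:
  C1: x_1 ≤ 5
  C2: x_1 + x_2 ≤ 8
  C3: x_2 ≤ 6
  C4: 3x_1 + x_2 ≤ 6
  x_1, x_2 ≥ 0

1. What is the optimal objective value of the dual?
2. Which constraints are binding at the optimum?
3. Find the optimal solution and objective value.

1. -6 (by strong duality, equal to the primal optimum)
2. C4, x_2 ≥ 0
3. x_1 = 2, x_2 = 0, z = -6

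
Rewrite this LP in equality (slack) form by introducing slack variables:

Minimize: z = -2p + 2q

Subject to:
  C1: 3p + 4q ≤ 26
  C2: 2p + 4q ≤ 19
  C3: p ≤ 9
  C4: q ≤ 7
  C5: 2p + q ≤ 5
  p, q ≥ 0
min z = -2p + 2q

s.t.
  3p + 4q + s1 = 26
  2p + 4q + s2 = 19
  p + s3 = 9
  q + s4 = 7
  2p + q + s5 = 5
  p, q, s1, s2, s3, s4, s5 ≥ 0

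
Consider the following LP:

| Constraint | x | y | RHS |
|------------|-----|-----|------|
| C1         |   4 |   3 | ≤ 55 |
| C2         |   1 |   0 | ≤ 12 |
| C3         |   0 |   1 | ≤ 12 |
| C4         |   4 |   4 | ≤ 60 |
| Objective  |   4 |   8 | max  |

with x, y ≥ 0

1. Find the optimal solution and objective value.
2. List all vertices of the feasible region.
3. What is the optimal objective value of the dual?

1. x = 3, y = 12, z = 108
2. (0, 0), (12, 0), (12, 2.333), (10, 5), (3, 12), (0, 12)
3. 108 (by strong duality, equal to the primal optimum)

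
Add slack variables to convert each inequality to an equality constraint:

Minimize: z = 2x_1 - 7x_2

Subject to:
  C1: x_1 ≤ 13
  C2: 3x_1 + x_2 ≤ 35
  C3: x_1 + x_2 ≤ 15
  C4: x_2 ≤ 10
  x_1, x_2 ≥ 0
min z = 2x_1 - 7x_2

s.t.
  x_1 + s1 = 13
  3x_1 + x_2 + s2 = 35
  x_1 + x_2 + s3 = 15
  x_2 + s4 = 10
  x_1, x_2, s1, s2, s3, s4 ≥ 0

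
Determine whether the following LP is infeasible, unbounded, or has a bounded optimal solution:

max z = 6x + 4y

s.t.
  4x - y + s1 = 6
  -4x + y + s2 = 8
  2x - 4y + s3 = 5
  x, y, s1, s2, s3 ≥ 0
Feasible point: (0, 0) satisfies every constraint, so the LP is feasible.
Direction d = (1, 4): for each constraint row a, a·d ≤ 0 —
  (4)(1) + (-1)(4) = 0 ≤ 0
  (-4)(1) + (1)(4) = 0 ≤ 0
  (2)(1) + (-4)(4) = -14 ≤ 0
and d ≥ 0, so (0, 0) + t·d stays feasible for every t ≥ 0. Along this ray z = 6x + 4y changes by 22 per unit t, so z → +∞.

The LP is unbounded; z can be made arbitrarily large.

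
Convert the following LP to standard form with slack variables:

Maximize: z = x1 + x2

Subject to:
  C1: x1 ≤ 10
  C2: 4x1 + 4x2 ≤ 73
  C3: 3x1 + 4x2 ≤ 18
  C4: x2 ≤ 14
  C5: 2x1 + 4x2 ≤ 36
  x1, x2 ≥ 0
max z = x1 + x2

s.t.
  x1 + s1 = 10
  4x1 + 4x2 + s2 = 73
  3x1 + 4x2 + s3 = 18
  x2 + s4 = 14
  2x1 + 4x2 + s5 = 36
  x1, x2, s1, s2, s3, s4, s5 ≥ 0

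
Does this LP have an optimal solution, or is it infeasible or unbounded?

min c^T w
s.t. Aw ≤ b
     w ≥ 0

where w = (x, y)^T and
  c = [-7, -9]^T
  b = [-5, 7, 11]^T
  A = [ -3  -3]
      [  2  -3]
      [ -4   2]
Feasible point: (0, 2) satisfies every constraint, so the LP is feasible.
Direction d = (1, 1): for each constraint row a, a·d ≤ 0 —
  (-3)(1) + (-3)(1) = -6 ≤ 0
  (2)(1) + (-3)(1) = -1 ≤ 0
  (-4)(1) + (2)(1) = -2 ≤ 0
and d ≥ 0, so (0, 2) + t·d stays feasible for every t ≥ 0. Along this ray z = -7x - 9y changes by -16 per unit t, so z → −∞.

Unbounded — the objective can decrease without bound over the feasible region.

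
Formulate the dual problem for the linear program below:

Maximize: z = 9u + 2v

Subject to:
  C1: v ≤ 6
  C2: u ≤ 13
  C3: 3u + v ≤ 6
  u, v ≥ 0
Minimize: z = 6y1 + 13y2 + 6y3

Subject to:
  C1: -y2 - 3y3 ≤ -9
  C2: -y1 - y3 ≤ -2
  y1, y2, y3 ≥ 0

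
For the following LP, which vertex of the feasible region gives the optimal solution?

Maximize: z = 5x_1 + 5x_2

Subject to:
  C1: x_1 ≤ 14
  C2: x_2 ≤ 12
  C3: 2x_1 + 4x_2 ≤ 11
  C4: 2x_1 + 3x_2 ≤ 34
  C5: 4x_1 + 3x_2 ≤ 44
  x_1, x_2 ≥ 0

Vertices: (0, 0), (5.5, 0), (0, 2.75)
Evaluating z = 5x_1 + 5x_2 at each vertex:
  (0, 0): z = 0
  (5.5, 0): z = 27.5
  (0, 2.75): z = 13.75

The largest value is z = 27.5, attained at (5.5, 0).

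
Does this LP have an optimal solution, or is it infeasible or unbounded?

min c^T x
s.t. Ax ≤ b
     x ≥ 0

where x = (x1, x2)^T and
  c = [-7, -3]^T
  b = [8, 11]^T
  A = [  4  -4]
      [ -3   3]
Feasible point: (0, 0) satisfies every constraint, so the LP is feasible.
Direction d = (1, 1): for each constraint row a, a·d ≤ 0 —
  (4)(1) + (-4)(1) = 0 ≤ 0
  (-3)(1) + (3)(1) = 0 ≤ 0
and d ≥ 0, so (0, 0) + t·d stays feasible for every t ≥ 0. Along this ray z = -7x1 - 3x2 changes by -10 per unit t, so z → −∞.

The LP is unbounded; z can be made arbitrarily small.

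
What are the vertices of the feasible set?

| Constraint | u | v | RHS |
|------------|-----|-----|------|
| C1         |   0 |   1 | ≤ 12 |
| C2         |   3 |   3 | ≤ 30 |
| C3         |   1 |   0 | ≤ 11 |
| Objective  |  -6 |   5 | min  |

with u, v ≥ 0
Each vertex is the intersection of two constraint boundaries that also satisfies all remaining constraints:
  u = 0 and v = 0 → (0, 0)
  3u + 3v = 30 and v = 0 → (10, 0)
  3u + 3v = 30 and u = 0 → (0, 10)

Vertices: (0, 0), (10, 0), (0, 10)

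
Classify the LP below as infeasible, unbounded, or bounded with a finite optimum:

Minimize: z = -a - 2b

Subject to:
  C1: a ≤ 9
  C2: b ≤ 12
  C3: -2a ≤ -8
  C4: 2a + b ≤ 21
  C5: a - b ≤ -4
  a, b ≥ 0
The point (4.5, 12) satisfies every constraint, so the LP is feasible; the constraints give a ≤ 9 and b ≤ 12, which with a, b ≥ 0 keep the feasible region inside a bounded box. A feasible, bounded LP attains a finite optimum at a vertex.

Evaluating z = -a - 2b at each vertex:
  (4, 8): z = -20
  (5.667, 9.667): z = -25
  (4.5, 12): z = -28.5
  (4, 12): z = -28

The LP has an optimal solution: (4.5, 12) with z = -28.5.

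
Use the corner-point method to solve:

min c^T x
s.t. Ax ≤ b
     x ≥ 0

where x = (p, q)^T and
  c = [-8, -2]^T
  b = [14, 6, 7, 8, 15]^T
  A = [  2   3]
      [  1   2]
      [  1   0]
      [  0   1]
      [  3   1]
Each vertex is the intersection of two constraint boundaries that also satisfies all remaining constraints:
  p = 0 and q = 0 → (0, 0)
  3p + q = 15 and q = 0 → (5, 0)
  p + 2q = 6 and 3p + q = 15 → (4.8, 0.6)
  p + 2q = 6 and p = 0 → (0, 3)

Evaluating z = -8p - 2q at each vertex:
  (0, 0): z = 0
  (5, 0): z = -40
  (4.8, 0.6): z = -39.6
  (0, 3): z = -6

The minimum is at (5, 0) with z = -40.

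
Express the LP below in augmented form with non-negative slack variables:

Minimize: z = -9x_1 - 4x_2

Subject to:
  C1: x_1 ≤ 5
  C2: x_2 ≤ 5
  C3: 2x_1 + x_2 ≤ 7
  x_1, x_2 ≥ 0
min z = -9x_1 - 4x_2

s.t.
  x_1 + s1 = 5
  x_2 + s2 = 5
  2x_1 + x_2 + s3 = 7
  x_1, x_2, s1, s2, s3 ≥ 0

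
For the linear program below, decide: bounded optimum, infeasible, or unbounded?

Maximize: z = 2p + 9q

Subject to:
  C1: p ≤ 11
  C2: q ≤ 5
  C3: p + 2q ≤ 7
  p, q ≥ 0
The point (0, 3.5) satisfies every constraint, so the LP is feasible; the constraints give p ≤ 11 and q ≤ 5, which with p, q ≥ 0 keep the feasible region inside a bounded box. A feasible, bounded LP attains a finite optimum at a vertex.

Bounded optimum: z* = 31.5 at (0, 3.5).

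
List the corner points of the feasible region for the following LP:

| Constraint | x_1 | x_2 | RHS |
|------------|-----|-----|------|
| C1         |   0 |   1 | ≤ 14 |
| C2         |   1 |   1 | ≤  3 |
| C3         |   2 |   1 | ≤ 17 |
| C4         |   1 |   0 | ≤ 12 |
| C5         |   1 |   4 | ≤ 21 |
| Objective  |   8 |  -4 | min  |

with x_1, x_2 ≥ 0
Each vertex is the intersection of two constraint boundaries that also satisfies all remaining constraints:
  x_1 = 0 and x_2 = 0 → (0, 0)
  x_1 + x_2 = 3 and x_2 = 0 → (3, 0)
  x_1 + x_2 = 3 and x_1 = 0 → (0, 3)

Vertices: (0, 0), (3, 0), (0, 3)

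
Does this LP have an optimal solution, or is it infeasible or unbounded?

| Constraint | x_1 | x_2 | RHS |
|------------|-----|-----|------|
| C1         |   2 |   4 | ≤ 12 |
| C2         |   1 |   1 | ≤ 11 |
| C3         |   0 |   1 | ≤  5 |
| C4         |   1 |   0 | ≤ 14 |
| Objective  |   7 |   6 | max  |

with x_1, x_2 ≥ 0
The point (6, 0) satisfies every constraint, so the LP is feasible; the constraints give x_1 ≤ 14 and x_2 ≤ 5, which with x_1, x_2 ≥ 0 keep the feasible region inside a bounded box. A feasible, bounded LP attains a finite optimum at a vertex.

Evaluating z = 7x_1 + 6x_2 at each vertex:
  (0, 0): z = 0
  (6, 0): z = 42
  (0, 3): z = 18

The LP has an optimal solution: (6, 0) with z = 42.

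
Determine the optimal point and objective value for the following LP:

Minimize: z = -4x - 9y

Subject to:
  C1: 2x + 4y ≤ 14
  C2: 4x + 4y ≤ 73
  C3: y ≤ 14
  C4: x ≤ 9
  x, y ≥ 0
Each vertex is the intersection of two constraint boundaries that also satisfies all remaining constraints:
  x = 0 and y = 0 → (0, 0)
  2x + 4y = 14 and y = 0 → (7, 0)
  2x + 4y = 14 and x = 0 → (0, 3.5)

Evaluating z = -4x - 9y at each vertex:
  (0, 0): z = 0
  (7, 0): z = -28
  (0, 3.5): z = -31.5

The minimum is at (0, 3.5) with z = -31.5.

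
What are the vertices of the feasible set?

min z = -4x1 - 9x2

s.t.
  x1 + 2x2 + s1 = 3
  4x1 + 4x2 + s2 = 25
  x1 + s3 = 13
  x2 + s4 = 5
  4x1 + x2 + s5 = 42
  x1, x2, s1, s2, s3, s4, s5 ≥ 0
Each vertex is the intersection of two constraint boundaries that also satisfies all remaining constraints:
  x1 = 0 and x2 = 0 → (0, 0)
  x1 + 2x2 = 3 and x2 = 0 → (3, 0)
  x1 + 2x2 = 3 and x1 = 0 → (0, 1.5)

Vertices: (0, 0), (3, 0), (0, 1.5)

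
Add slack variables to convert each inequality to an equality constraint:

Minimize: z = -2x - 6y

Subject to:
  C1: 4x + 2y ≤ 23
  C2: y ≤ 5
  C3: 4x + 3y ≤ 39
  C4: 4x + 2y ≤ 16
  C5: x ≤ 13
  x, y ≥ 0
min z = -2x - 6y

s.t.
  4x + 2y + s1 = 23
  y + s2 = 5
  4x + 3y + s3 = 39
  4x + 2y + s4 = 16
  x + s5 = 13
  x, y, s1, s2, s3, s4, s5 ≥ 0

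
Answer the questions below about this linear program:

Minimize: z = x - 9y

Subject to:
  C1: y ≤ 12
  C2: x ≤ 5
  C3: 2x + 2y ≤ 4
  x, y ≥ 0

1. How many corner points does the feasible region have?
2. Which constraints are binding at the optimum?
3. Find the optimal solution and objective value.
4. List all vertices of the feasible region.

1. 3
2. C3, x ≥ 0
3. x = 0, y = 2, z = -18
4. (0, 0), (2, 0), (0, 2)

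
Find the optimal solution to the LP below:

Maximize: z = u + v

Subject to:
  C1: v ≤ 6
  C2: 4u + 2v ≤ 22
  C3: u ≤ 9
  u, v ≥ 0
Each vertex is the intersection of two constraint boundaries that also satisfies all remaining constraints:
  u = 0 and v = 0 → (0, 0)
  4u + 2v = 22 and v = 0 → (5.5, 0)
  v = 6 and 4u + 2v = 22 → (2.5, 6)
  v = 6 and u = 0 → (0, 6)

Evaluating z = u + v at each vertex:
  (0, 0): z = 0
  (5.5, 0): z = 5.5
  (2.5, 6): z = 8.5
  (0, 6): z = 6

The maximum is at (2.5, 6) with z = 8.5.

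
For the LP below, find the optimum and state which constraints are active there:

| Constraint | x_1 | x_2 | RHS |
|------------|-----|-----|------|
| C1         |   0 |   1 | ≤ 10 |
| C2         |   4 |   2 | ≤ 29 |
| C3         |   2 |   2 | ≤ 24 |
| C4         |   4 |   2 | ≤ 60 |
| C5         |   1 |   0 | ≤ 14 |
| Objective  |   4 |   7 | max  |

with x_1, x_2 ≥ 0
Optimal: x_1 = 2, x_2 = 10
Slack at optimum:
  C1: slack = 0 (binding)
  C2: slack = 1
  C3: slack = 0 (binding)
  C4: slack = 32
  C5: slack = 12
  x_1 ≥ 0: x_1 = 2
  x_2 ≥ 0: x_2 = 10
Binding constraints: C1, C3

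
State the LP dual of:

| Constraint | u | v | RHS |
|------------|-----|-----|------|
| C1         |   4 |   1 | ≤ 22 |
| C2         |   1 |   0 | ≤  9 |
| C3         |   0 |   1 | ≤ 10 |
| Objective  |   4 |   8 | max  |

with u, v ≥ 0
Minimize: z = 22y1 + 9y2 + 10y3

Subject to:
  C1: -4y1 - y2 ≤ -4
  C2: -y1 - y3 ≤ -8
  y1, y2, y3 ≥ 0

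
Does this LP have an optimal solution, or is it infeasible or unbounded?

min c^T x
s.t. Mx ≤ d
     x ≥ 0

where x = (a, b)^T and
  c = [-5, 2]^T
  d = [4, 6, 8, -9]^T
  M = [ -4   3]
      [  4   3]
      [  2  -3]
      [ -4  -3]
One constraint requires 4a + 3b ≤ 6, while the constraint -4a - 3b ≤ -9 is equivalent to 4a + 3b ≥ 9. Together they would need 9 ≤ 4a + 3b ≤ 6, which is impossible since 9 > 6. No point satisfies all constraints.

Infeasible: no point satisfies all constraints simultaneously.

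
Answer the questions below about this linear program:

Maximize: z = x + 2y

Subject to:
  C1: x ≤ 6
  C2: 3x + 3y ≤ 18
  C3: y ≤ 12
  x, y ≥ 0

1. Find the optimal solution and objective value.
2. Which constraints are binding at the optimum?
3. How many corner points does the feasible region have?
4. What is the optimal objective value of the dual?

1. x = 0, y = 6, z = 12
2. C2, x ≥ 0
3. 3
4. 12 (by strong duality, equal to the primal optimum)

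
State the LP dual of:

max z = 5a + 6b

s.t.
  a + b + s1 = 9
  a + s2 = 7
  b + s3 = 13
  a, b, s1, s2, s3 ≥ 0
Minimize: z = 9y1 + 7y2 + 13y3

Subject to:
  C1: -y1 - y2 ≤ -5
  C2: -y1 - y3 ≤ -6
  y1, y2, y3 ≥ 0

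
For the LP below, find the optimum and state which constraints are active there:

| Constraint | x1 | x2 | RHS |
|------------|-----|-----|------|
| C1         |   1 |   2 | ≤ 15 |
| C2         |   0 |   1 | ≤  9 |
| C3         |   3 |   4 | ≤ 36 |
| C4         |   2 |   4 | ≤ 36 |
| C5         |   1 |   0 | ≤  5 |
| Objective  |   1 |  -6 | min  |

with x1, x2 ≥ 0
Optimal: x1 = 0, x2 = 7.5
Slack at optimum:
  C1: slack = 0 (binding)
  C2: slack = 1.5
  C3: slack = 6
  C4: slack = 6
  C5: slack = 5
  x1 ≥ 0: x1 = 0 (binding)
  x2 ≥ 0: x2 = 7.5
Binding constraints: C1, x1 ≥ 0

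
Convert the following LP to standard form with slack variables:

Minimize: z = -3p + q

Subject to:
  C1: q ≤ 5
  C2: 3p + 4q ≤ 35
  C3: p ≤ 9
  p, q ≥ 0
min z = -3p + q

s.t.
  q + s1 = 5
  3p + 4q + s2 = 35
  p + s3 = 9
  p, q, s1, s2, s3 ≥ 0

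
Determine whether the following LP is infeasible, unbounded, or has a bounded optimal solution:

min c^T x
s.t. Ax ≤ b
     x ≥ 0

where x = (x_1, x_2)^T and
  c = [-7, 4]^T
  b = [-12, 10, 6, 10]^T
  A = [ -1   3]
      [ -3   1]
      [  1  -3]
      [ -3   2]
One constraint requires x_1 - 3x_2 ≤ 6, while the constraint -x_1 + 3x_2 ≤ -12 is equivalent to x_1 - 3x_2 ≥ 12. Together they would need 12 ≤ x_1 - 3x_2 ≤ 6, which is impossible since 12 > 6. No point satisfies all constraints.

Infeasible: no point satisfies all constraints simultaneously.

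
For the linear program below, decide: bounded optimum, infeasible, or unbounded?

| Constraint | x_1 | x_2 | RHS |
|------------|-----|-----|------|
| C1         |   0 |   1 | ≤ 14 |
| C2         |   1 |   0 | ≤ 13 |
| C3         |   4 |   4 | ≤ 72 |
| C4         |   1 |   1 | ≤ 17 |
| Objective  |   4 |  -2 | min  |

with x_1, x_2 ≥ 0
The point (0, 14) satisfies every constraint, so the LP is feasible; the constraints give x_1 ≤ 13 and x_2 ≤ 14, which with x_1, x_2 ≥ 0 keep the feasible region inside a bounded box. A feasible, bounded LP attains a finite optimum at a vertex.

The LP has an optimal solution: (0, 14) with z = -28.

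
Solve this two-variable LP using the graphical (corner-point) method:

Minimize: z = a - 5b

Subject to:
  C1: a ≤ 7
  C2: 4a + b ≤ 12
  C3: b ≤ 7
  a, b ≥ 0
Each vertex is the intersection of two constraint boundaries that also satisfies all remaining constraints:
  a = 0 and b = 0 → (0, 0)
  4a + b = 12 and b = 0 → (3, 0)
  4a + b = 12 and b = 7 → (1.25, 7)
  b = 7 and a = 0 → (0, 7)

Evaluating z = a - 5b at each vertex:
  (0, 0): z = 0
  (3, 0): z = 3
  (1.25, 7): z = -33.75
  (0, 7): z = -35

The minimum is at (0, 7) with z = -35.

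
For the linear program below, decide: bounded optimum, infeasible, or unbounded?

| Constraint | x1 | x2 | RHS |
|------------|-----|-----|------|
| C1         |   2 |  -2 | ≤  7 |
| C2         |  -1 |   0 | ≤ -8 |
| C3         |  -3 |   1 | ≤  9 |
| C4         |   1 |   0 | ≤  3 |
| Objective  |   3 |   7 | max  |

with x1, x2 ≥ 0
C4 requires x1 ≤ 3, while C2 (-x1 ≤ -8) is equivalent to x1 ≥ 8. Together they would need 8 ≤ x1 ≤ 3, which is impossible since 8 > 3. No point satisfies all constraints.

Infeasible — the constraint set is empty.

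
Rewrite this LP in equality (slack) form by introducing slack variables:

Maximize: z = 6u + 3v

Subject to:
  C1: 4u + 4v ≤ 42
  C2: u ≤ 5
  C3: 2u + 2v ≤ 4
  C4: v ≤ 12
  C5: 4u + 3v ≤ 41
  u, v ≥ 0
max z = 6u + 3v

s.t.
  4u + 4v + s1 = 42
  u + s2 = 5
  2u + 2v + s3 = 4
  v + s4 = 12
  4u + 3v + s5 = 41
  u, v, s1, s2, s3, s4, s5 ≥ 0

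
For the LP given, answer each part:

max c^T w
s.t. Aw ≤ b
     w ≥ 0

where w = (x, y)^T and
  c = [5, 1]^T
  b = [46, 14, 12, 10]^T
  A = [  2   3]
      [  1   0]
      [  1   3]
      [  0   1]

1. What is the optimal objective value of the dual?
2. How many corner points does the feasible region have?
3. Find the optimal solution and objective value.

1. 60 (by strong duality, equal to the primal optimum)
2. 3
3. x = 12, y = 0, z = 60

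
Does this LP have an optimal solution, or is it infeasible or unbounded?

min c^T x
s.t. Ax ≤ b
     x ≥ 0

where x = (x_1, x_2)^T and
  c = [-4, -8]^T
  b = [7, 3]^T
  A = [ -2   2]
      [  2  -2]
Feasible point: (0, 0) satisfies every constraint, so the LP is feasible.
Direction d = (1, 1): for each constraint row a, a·d ≤ 0 —
  (-2)(1) + (2)(1) = 0 ≤ 0
  (2)(1) + (-2)(1) = 0 ≤ 0
and d ≥ 0, so (0, 0) + t·d stays feasible for every t ≥ 0. Along this ray z = -4x_1 - 8x_2 changes by -12 per unit t, so z → −∞.

Unbounded — the objective can decrease without bound over the feasible region.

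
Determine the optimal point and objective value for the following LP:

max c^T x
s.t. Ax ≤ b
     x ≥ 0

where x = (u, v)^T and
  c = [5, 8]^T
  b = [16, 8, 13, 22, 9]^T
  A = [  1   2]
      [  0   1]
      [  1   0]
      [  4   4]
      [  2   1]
u = 0, v = 5.5, z = 44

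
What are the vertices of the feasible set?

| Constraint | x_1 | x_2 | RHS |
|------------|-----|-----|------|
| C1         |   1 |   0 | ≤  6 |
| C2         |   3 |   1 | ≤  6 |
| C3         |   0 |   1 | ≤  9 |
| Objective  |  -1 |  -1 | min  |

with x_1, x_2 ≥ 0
Each vertex is the intersection of two constraint boundaries that also satisfies all remaining constraints:
  x_1 = 0 and x_2 = 0 → (0, 0)
  3x_1 + x_2 = 6 and x_2 = 0 → (2, 0)
  3x_1 + x_2 = 6 and x_1 = 0 → (0, 6)

Vertices: (0, 0), (2, 0), (0, 6)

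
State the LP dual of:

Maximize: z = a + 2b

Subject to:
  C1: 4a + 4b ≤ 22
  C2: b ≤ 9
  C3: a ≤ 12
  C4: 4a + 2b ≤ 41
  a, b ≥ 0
Minimize: z = 22y1 + 9y2 + 12y3 + 41y4

Subject to:
  C1: -4y1 - y3 - 4y4 ≤ -1
  C2: -4y1 - y2 - 2y4 ≤ -2
  y1, y2, y3, y4 ≥ 0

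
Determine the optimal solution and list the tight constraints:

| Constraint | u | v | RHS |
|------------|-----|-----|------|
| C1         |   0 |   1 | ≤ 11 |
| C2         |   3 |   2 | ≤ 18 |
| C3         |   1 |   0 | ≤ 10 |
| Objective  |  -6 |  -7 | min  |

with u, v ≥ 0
Optimal: u = 0, v = 9
Binding: C2, u ≥ 0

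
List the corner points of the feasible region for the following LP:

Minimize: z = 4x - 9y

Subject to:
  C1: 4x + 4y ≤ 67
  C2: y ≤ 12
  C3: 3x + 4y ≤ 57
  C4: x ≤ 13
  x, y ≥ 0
Each vertex is the intersection of two constraint boundaries that also satisfies all remaining constraints:
  x = 0 and y = 0 → (0, 0)
  x = 13 and y = 0 → (13, 0)
  4x + 4y = 67 and x = 13 → (13, 3.75)
  4x + 4y = 67 and 3x + 4y = 57 → (10, 6.75)
  y = 12 and 3x + 4y = 57 → (3, 12)
  y = 12 and x = 0 → (0, 12)

Vertices: (0, 0), (13, 0), (13, 3.75), (10, 6.75), (3, 12), (0, 12)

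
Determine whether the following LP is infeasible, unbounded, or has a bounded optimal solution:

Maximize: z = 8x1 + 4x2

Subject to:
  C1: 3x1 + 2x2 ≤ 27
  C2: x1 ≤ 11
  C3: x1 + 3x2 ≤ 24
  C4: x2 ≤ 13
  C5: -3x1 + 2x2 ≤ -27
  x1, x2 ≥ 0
The point (9, 0) satisfies every constraint, so the LP is feasible; the constraints give x1 ≤ 11 and x2 ≤ 13, which with x1, x2 ≥ 0 keep the feasible region inside a bounded box. A feasible, bounded LP attains a finite optimum at a vertex.

Evaluating z = 8x1 + 4x2 at each vertex:
  (9, 0): z = 72

The LP has an optimal solution: (9, 0) with z = 72.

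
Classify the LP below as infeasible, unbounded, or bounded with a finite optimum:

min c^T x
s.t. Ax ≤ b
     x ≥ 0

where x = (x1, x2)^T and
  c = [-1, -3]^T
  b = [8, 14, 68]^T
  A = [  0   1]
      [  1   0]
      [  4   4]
The point (9, 8) satisfies every constraint, so the LP is feasible; the constraints give x1 ≤ 14 and x2 ≤ 8, which with x1, x2 ≥ 0 keep the feasible region inside a bounded box. A feasible, bounded LP attains a finite optimum at a vertex.

Evaluating z = -x1 - 3x2 at each vertex:
  (0, 0): z = 0
  (14, 0): z = -14
  (14, 3): z = -23
  (9, 8): z = -33
  (0, 8): z = -24

Bounded optimum: z* = -33 at (9, 8).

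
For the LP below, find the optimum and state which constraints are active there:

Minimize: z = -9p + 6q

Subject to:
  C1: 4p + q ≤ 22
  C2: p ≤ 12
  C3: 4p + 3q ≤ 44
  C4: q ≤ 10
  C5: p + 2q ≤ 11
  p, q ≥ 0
Optimal: p = 5.5, q = 0
Binding: C1, q ≥ 0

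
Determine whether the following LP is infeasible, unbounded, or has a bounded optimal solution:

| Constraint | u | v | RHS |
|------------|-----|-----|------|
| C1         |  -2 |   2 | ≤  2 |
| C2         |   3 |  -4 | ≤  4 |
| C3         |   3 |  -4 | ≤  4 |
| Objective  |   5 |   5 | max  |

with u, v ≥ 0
Feasible point: (0, 0) satisfies every constraint, so the LP is feasible.
Direction d = (1, 1): for each constraint row a, a·d ≤ 0 —
  (-2)(1) + (2)(1) = 0 ≤ 0
  (3)(1) + (-4)(1) = -1 ≤ 0
  (3)(1) + (-4)(1) = -1 ≤ 0
and d ≥ 0, so (0, 0) + t·d stays feasible for every t ≥ 0. Along this ray z = 5u + 5v changes by 10 per unit t, so z → +∞.

Unbounded: there is a feasible ray along which z → +∞.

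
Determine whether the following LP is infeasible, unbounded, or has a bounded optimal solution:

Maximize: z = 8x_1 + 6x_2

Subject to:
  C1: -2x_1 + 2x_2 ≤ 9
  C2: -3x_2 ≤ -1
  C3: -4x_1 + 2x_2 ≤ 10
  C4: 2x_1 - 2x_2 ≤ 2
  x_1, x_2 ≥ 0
Feasible point: (0, 1) satisfies every constraint, so the LP is feasible.
Direction d = (1, 1): for each constraint row a, a·d ≤ 0 —
  (-2)(1) + (2)(1) = 0 ≤ 0
  (0)(1) + (-3)(1) = -3 ≤ 0
  (-4)(1) + (2)(1) = -2 ≤ 0
  (2)(1) + (-2)(1) = 0 ≤ 0
and d ≥ 0, so (0, 1) + t·d stays feasible for every t ≥ 0. Along this ray z = 8x_1 + 6x_2 changes by 14 per unit t, so z → +∞.

Unbounded: there is a feasible ray along which z → +∞.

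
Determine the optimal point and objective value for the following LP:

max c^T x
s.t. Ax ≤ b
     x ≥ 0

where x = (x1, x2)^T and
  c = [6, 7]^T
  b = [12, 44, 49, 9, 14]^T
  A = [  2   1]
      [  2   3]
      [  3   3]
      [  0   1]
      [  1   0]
Each vertex is the intersection of two constraint boundaries that also satisfies all remaining constraints:
  x1 = 0 and x2 = 0 → (0, 0)
  2x1 + x2 = 12 and x2 = 0 → (6, 0)
  2x1 + x2 = 12 and x2 = 9 → (1.5, 9)
  x2 = 9 and x1 = 0 → (0, 9)

Evaluating z = 6x1 + 7x2 at each vertex:
  (0, 0): z = 0
  (6, 0): z = 36
  (1.5, 9): z = 72
  (0, 9): z = 63

The maximum is at (1.5, 9) with z = 72.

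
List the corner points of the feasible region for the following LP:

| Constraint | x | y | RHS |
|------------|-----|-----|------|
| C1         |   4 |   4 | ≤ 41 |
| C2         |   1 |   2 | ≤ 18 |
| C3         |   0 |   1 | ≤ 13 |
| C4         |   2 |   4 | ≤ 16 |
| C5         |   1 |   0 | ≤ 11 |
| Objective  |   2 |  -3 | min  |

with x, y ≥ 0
Each vertex is the intersection of two constraint boundaries that also satisfies all remaining constraints:
  x = 0 and y = 0 → (0, 0)
  2x + 4y = 16 and y = 0 → (8, 0)
  2x + 4y = 16 and x = 0 → (0, 4)

Vertices: (0, 0), (8, 0), (0, 4)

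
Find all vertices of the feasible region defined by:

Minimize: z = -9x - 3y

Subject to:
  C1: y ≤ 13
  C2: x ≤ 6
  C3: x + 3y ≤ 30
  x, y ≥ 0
Each vertex is the intersection of two constraint boundaries that also satisfies all remaining constraints:
  x = 0 and y = 0 → (0, 0)
  x = 6 and y = 0 → (6, 0)
  x = 6 and x + 3y = 30 → (6, 8)
  x + 3y = 30 and x = 0 → (0, 10)

Vertices: (0, 0), (6, 0), (6, 8), (0, 10)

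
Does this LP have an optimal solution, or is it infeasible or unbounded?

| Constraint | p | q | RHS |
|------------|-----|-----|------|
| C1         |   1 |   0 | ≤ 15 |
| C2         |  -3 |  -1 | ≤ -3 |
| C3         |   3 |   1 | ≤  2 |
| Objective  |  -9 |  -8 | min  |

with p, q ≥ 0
C3 requires 3p + q ≤ 2, while C2 (-3p - q ≤ -3) is equivalent to 3p + q ≥ 3. Together they would need 3 ≤ 3p + q ≤ 2, which is impossible since 3 > 2. No point satisfies all constraints.

Infeasible: no point satisfies all constraints simultaneously.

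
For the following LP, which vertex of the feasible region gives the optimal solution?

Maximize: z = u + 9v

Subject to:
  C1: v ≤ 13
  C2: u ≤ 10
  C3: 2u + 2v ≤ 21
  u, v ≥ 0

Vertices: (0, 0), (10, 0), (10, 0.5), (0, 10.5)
Evaluating z = u + 9v at each vertex:
  (0, 0): z = 0
  (10, 0): z = 10
  (10, 0.5): z = 14.5
  (0, 10.5): z = 94.5

The largest value is z = 94.5, attained at (0, 10.5).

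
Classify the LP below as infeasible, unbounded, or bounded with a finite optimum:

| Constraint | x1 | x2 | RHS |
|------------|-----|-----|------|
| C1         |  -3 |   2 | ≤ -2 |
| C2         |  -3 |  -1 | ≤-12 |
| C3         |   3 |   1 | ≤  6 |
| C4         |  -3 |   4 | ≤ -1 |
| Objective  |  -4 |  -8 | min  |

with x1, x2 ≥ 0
C3 requires 3x1 + x2 ≤ 6, while C2 (-3x1 - x2 ≤ -12) is equivalent to 3x1 + x2 ≥ 12. Together they would need 12 ≤ 3x1 + x2 ≤ 6, which is impossible since 12 > 6. No point satisfies all constraints.

Infeasible — the constraint set is empty.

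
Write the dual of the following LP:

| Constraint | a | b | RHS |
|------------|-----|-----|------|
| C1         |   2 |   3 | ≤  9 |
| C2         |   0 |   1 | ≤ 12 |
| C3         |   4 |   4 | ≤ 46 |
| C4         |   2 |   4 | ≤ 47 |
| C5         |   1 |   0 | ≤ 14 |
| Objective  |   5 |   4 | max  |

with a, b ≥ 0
Minimize: z = 9y1 + 12y2 + 46y3 + 47y4 + 14y5

Subject to:
  C1: -2y1 - 4y3 - 2y4 - y5 ≤ -5
  C2: -3y1 - y2 - 4y3 - 4y4 ≤ -4
  y1, y2, y3, y4, y5 ≥ 0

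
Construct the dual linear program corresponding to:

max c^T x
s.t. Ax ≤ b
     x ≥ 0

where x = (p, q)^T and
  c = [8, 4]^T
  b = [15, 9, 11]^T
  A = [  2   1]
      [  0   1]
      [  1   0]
Minimize: z = 15y1 + 9y2 + 11y3

Subject to:
  C1: -2y1 - y3 ≤ -8
  C2: -y1 - y2 ≤ -4
  y1, y2, y3 ≥ 0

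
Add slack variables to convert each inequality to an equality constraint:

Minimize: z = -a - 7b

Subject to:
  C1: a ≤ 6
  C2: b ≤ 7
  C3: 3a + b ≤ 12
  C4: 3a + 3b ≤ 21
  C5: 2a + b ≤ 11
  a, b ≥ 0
min z = -a - 7b

s.t.
  a + s1 = 6
  b + s2 = 7
  3a + b + s3 = 12
  3a + 3b + s4 = 21
  2a + b + s5 = 11
  a, b, s1, s2, s3, s4, s5 ≥ 0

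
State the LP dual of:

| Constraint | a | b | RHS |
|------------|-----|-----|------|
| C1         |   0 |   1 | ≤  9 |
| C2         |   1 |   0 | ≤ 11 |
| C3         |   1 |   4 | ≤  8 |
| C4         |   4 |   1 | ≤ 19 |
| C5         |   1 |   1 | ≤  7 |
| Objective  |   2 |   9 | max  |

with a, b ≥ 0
Minimize: z = 9y1 + 11y2 + 8y3 + 19y4 + 7y5

Subject to:
  C1: -y2 - y3 - 4y4 - y5 ≤ -2
  C2: -y1 - 4y3 - y4 - y5 ≤ -9
  y1, y2, y3, y4, y5 ≥ 0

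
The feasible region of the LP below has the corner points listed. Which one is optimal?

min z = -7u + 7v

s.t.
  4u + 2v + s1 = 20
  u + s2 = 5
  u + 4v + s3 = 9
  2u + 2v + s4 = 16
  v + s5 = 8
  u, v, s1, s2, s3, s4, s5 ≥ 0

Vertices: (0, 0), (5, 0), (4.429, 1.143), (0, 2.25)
Evaluating z = -7u + 7v at each vertex:
  (0, 0): z = 0
  (5, 0): z = -35
  (4.429, 1.143): z = -23
  (0, 2.25): z = 15.75

The smallest value is z = -35, attained at (5, 0).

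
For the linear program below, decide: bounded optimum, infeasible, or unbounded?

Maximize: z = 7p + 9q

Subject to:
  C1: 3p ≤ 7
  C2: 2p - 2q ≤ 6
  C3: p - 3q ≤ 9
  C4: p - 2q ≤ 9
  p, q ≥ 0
Feasible point: (0, 0) satisfies every constraint, so the LP is feasible.
Direction d = (0, 1): for each constraint row a, a·d ≤ 0 —
  (3)(0) + (0)(1) = 0 ≤ 0
  (2)(0) + (-2)(1) = -2 ≤ 0
  (1)(0) + (-3)(1) = -3 ≤ 0
  (1)(0) + (-2)(1) = -2 ≤ 0
and d ≥ 0, so (0, 0) + t·d stays feasible for every t ≥ 0. Along this ray z = 7p + 9q changes by 9 per unit t, so z → +∞.

Unbounded: there is a feasible ray along which z → +∞.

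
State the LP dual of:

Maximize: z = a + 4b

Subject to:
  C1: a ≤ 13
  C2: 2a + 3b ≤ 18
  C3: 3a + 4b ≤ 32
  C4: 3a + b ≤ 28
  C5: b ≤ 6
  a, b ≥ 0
Minimize: z = 13y1 + 18y2 + 32y3 + 28y4 + 6y5

Subject to:
  C1: -y1 - 2y2 - 3y3 - 3y4 ≤ -1
  C2: -3y2 - 4y3 - y4 - y5 ≤ -4
  y1, y2, y3, y4, y5 ≥ 0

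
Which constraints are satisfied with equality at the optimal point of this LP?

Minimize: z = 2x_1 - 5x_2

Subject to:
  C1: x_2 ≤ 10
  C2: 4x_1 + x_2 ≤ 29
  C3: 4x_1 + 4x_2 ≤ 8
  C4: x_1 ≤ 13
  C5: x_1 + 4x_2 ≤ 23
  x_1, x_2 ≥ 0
Optimal: x_1 = 0, x_2 = 2
Binding: C3, x_1 ≥ 0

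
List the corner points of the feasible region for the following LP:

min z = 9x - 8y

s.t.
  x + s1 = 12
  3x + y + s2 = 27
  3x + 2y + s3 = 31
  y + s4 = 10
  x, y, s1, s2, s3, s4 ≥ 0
Each vertex is the intersection of two constraint boundaries that also satisfies all remaining constraints:
  x = 0 and y = 0 → (0, 0)
  3x + y = 27 and y = 0 → (9, 0)
  3x + y = 27 and 3x + 2y = 31 → (7.667, 4)
  3x + 2y = 31 and y = 10 → (3.667, 10)
  y = 10 and x = 0 → (0, 10)

Vertices: (0, 0), (9, 0), (7.667, 4), (3.667, 10), (0, 10)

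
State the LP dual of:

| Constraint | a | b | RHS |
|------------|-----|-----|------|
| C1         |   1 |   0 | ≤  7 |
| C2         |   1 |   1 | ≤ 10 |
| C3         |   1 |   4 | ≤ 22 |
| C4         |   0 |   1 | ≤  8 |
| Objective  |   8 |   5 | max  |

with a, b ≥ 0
Minimize: z = 7y1 + 10y2 + 22y3 + 8y4

Subject to:
  C1: -y1 - y2 - y3 ≤ -8
  C2: -y2 - 4y3 - y4 ≤ -5
  y1, y2, y3, y4 ≥ 0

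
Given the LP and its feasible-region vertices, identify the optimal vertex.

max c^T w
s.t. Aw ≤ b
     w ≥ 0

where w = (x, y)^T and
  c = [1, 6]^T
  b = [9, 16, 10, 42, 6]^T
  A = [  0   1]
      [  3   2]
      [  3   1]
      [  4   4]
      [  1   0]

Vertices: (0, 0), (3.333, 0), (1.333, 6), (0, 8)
Evaluating z = x + 6y at each vertex:
  (0, 0): z = 0
  (3.333, 0): z = 3.333
  (1.333, 6): z = 37.33
  (0, 8): z = 48

The largest value is z = 48, attained at (0, 8).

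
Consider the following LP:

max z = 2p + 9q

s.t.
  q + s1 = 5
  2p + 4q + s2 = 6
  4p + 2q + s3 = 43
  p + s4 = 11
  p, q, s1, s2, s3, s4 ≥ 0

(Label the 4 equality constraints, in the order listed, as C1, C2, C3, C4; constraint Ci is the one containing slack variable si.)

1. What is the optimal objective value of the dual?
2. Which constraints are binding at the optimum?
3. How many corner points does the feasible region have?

1. 13.5 (by strong duality, equal to the primal optimum)
2. C2, p ≥ 0
3. 3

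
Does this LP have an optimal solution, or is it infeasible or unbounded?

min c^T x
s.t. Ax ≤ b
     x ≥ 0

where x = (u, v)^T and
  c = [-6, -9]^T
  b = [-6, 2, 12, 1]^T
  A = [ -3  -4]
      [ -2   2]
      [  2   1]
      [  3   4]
One constraint requires 3u + 4v ≤ 1, while the constraint -3u - 4v ≤ -6 is equivalent to 3u + 4v ≥ 6. Together they would need 6 ≤ 3u + 4v ≤ 1, which is impossible since 6 > 1. No point satisfies all constraints.

Infeasible — the constraint set is empty.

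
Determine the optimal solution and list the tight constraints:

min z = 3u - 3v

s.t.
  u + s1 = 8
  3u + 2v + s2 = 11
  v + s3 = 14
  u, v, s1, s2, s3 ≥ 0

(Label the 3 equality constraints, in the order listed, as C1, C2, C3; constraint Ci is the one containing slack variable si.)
Optimal: u = 0, v = 5.5
Slack at optimum:
  C1: slack = 8
  C2: slack = 0 (binding)
  C3: slack = 8.5
  u ≥ 0: u = 0 (binding)
  v ≥ 0: v = 5.5
Binding constraints: C2, u ≥ 0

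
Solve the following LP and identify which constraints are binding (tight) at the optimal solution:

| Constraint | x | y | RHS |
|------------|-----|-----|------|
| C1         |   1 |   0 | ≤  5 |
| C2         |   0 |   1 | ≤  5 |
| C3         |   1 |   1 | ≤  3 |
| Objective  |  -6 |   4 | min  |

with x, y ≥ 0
Optimal: x = 3, y = 0
Binding: C3, y ≥ 0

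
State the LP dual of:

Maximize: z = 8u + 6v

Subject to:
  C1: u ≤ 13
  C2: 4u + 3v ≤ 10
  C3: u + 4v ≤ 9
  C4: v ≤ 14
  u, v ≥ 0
Minimize: z = 13y1 + 10y2 + 9y3 + 14y4

Subject to:
  C1: -y1 - 4y2 - y3 ≤ -8
  C2: -3y2 - 4y3 - y4 ≤ -6
  y1, y2, y3, y4 ≥ 0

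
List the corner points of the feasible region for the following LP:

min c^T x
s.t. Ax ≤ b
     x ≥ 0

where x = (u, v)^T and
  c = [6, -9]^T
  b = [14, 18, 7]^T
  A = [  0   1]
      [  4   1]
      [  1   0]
Each vertex is the intersection of two constraint boundaries that also satisfies all remaining constraints:
  u = 0 and v = 0 → (0, 0)
  4u + v = 18 and v = 0 → (4.5, 0)
  v = 14 and 4u + v = 18 → (1, 14)
  v = 14 and u = 0 → (0, 14)

Vertices: (0, 0), (4.5, 0), (1, 14), (0, 14)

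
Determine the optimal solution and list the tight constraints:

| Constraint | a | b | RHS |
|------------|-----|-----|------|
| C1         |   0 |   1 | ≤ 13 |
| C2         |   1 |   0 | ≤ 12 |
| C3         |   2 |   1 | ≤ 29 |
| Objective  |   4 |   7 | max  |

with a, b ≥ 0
Optimal: a = 8, b = 13
Binding: C1, C3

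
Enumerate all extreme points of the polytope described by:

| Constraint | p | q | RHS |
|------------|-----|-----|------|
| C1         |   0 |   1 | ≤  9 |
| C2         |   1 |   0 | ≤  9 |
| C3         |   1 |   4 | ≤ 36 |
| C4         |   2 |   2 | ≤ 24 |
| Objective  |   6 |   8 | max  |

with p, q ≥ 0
Each vertex is the intersection of two constraint boundaries that also satisfies all remaining constraints:
  p = 0 and q = 0 → (0, 0)
  p = 9 and q = 0 → (9, 0)
  p = 9 and 2p + 2q = 24 → (9, 3)
  p + 4q = 36 and 2p + 2q = 24 → (4, 8)
  q = 9 and p + 4q = 36 → (0, 9)

Vertices: (0, 0), (9, 0), (9, 3), (4, 8), (0, 9)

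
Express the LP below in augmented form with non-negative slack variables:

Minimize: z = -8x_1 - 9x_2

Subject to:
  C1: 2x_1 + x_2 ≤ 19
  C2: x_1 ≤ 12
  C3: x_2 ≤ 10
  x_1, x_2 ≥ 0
min z = -8x_1 - 9x_2

s.t.
  2x_1 + x_2 + s1 = 19
  x_1 + s2 = 12
  x_2 + s3 = 10
  x_1, x_2, s1, s2, s3 ≥ 0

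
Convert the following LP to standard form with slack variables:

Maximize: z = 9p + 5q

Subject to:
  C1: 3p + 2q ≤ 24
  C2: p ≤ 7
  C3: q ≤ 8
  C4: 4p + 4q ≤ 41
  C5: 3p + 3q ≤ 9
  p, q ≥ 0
max z = 9p + 5q

s.t.
  3p + 2q + s1 = 24
  p + s2 = 7
  q + s3 = 8
  4p + 4q + s4 = 41
  3p + 3q + s5 = 9
  p, q, s1, s2, s3, s4, s5 ≥ 0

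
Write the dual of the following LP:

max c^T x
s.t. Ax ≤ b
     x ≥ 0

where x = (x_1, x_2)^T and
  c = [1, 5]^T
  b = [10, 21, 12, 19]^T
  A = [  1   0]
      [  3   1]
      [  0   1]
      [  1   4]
Minimize: z = 10y1 + 21y2 + 12y3 + 19y4

Subject to:
  C1: -y1 - 3y2 - y4 ≤ -1
  C2: -y2 - y3 - 4y4 ≤ -5
  y1, y2, y3, y4 ≥ 0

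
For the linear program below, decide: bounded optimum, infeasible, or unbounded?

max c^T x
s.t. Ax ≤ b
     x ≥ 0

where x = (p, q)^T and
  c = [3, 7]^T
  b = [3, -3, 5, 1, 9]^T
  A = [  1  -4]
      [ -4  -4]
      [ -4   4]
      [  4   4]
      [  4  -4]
One constraint requires 4p + 4q ≤ 1, while the constraint -4p - 4q ≤ -3 is equivalent to 4p + 4q ≥ 3. Together they would need 3 ≤ 4p + 4q ≤ 1, which is impossible since 3 > 1. No point satisfies all constraints.

Infeasible — the constraint set is empty.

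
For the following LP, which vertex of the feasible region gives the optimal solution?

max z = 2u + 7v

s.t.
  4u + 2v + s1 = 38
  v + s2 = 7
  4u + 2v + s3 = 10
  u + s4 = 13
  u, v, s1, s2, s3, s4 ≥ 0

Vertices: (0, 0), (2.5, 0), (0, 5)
Evaluating z = 2u + 7v at each vertex:
  (0, 0): z = 0
  (2.5, 0): z = 5
  (0, 5): z = 35

The largest value is z = 35, attained at (0, 5).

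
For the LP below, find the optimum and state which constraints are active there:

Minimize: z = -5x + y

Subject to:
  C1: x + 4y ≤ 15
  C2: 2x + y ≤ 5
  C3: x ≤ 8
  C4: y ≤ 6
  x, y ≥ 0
Optimal: x = 2.5, y = 0
Slack at optimum:
  C1: slack = 12.5
  C2: slack = 0 (binding)
  C3: slack = 5.5
  C4: slack = 6
  x ≥ 0: x = 2.5
  y ≥ 0: y = 0 (binding)
Binding constraints: C2, y ≥ 0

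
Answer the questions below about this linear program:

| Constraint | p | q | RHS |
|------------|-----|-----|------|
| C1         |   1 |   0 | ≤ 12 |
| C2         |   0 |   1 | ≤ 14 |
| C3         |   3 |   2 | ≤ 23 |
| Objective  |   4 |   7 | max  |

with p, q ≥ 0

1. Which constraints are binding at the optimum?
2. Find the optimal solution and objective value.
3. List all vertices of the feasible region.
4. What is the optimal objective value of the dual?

1. C3, p ≥ 0
2. p = 0, q = 11.5, z = 80.5
3. (0, 0), (7.667, 0), (0, 11.5)
4. 80.5 (by strong duality, equal to the primal optimum)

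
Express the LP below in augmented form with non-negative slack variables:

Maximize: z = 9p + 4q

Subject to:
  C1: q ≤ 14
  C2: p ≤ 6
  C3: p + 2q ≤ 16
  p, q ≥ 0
max z = 9p + 4q

s.t.
  q + s1 = 14
  p + s2 = 6
  p + 2q + s3 = 16
  p, q, s1, s2, s3 ≥ 0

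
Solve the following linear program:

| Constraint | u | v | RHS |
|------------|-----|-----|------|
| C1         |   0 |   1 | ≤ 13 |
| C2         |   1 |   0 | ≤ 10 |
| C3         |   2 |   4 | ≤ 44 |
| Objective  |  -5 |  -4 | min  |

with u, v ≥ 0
Each vertex is the intersection of two constraint boundaries that also satisfies all remaining constraints:
  u = 0 and v = 0 → (0, 0)
  u = 10 and v = 0 → (10, 0)
  u = 10 and 2u + 4v = 44 → (10, 6)
  2u + 4v = 44 and u = 0 → (0, 11)

Evaluating z = -5u - 4v at each vertex:
  (0, 0): z = 0
  (10, 0): z = -50
  (10, 6): z = -74
  (0, 11): z = -44

The minimum is at (10, 6) with z = -74.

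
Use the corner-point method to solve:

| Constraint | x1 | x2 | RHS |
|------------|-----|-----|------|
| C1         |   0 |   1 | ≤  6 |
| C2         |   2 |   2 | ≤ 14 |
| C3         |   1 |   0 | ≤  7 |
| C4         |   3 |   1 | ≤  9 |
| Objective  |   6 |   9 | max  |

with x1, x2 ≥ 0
Each vertex is the intersection of two constraint boundaries that also satisfies all remaining constraints:
  x1 = 0 and x2 = 0 → (0, 0)
  3x1 + x2 = 9 and x2 = 0 → (3, 0)
  x2 = 6 and 2x1 + 2x2 = 14 → (1, 6)
  x2 = 6 and x1 = 0 → (0, 6)

Evaluating z = 6x1 + 9x2 at each vertex:
  (0, 0): z = 0
  (3, 0): z = 18
  (1, 6): z = 60
  (0, 6): z = 54

The maximum is at (1, 6) with z = 60.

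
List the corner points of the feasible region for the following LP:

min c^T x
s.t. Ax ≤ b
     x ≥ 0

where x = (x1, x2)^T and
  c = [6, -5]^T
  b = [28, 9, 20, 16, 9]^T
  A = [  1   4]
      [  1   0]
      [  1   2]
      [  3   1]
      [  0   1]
Each vertex is the intersection of two constraint boundaries that also satisfies all remaining constraints:
  x1 = 0 and x2 = 0 → (0, 0)
  3x1 + x2 = 16 and x2 = 0 → (5.333, 0)
  x1 + 4x2 = 28 and 3x1 + x2 = 16 → (3.273, 6.182)
  x1 + 4x2 = 28 and x1 = 0 → (0, 7)

Vertices: (0, 0), (5.333, 0), (3.273, 6.182), (0, 7)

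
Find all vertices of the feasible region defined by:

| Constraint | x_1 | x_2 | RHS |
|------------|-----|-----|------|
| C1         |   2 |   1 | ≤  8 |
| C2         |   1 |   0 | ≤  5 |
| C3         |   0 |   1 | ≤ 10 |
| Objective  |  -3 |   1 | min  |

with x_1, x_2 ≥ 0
Each vertex is the intersection of two constraint boundaries that also satisfies all remaining constraints:
  x_1 = 0 and x_2 = 0 → (0, 0)
  2x_1 + x_2 = 8 and x_2 = 0 → (4, 0)
  2x_1 + x_2 = 8 and x_1 = 0 → (0, 8)

Vertices: (0, 0), (4, 0), (0, 8)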